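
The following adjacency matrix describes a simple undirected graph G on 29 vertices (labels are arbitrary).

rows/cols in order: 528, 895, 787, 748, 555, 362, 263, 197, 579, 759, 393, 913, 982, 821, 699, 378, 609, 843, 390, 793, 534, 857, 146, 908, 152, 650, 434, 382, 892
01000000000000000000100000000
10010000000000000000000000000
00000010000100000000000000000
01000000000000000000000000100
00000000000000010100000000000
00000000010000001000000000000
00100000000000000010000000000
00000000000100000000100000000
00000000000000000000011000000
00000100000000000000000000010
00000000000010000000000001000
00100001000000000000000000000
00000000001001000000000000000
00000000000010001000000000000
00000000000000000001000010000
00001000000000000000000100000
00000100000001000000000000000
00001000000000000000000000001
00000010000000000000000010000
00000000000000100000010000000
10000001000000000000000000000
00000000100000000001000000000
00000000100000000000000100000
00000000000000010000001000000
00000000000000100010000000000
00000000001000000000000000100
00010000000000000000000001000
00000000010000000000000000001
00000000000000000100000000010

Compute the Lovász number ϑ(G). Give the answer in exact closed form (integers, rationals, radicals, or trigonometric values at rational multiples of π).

29*cos(pi/29)/(cos(pi/29) + 1)

Vertex 908 has 2 neighbors: 378, 146.
deg(555) = 2; N(555) = {378, 843}.
Vertex 650 has 2 neighbors: 393, 434.
Vertex 748 has 2 neighbors: 895, 434.
Regular of degree 2 on 29 vertices: the odd cycle C_{29}.
Distinct eigenvalues (to 5 d.p.): [2.0, 1.95324, 1.81515, 1.59219, 1.29477, 0.93682, 0.53506, 0.10828, -0.32356, -0.74028, -1.12237, -1.45199, -1.71371, -1.89531, -1.98828].
ϑ = −N·λ_min/(λ_max−λ_min) = −29·(-2*cos(pi/29))/(2−(-2*cos(pi/29))) = 29*cos(pi/29)/(cos(pi/29) + 1).
≈ 14.45737526 (to 8 d.p.).
14 ≤ 29*cos(pi/29)/(cos(pi/29) + 1) ≤ 15: both strict.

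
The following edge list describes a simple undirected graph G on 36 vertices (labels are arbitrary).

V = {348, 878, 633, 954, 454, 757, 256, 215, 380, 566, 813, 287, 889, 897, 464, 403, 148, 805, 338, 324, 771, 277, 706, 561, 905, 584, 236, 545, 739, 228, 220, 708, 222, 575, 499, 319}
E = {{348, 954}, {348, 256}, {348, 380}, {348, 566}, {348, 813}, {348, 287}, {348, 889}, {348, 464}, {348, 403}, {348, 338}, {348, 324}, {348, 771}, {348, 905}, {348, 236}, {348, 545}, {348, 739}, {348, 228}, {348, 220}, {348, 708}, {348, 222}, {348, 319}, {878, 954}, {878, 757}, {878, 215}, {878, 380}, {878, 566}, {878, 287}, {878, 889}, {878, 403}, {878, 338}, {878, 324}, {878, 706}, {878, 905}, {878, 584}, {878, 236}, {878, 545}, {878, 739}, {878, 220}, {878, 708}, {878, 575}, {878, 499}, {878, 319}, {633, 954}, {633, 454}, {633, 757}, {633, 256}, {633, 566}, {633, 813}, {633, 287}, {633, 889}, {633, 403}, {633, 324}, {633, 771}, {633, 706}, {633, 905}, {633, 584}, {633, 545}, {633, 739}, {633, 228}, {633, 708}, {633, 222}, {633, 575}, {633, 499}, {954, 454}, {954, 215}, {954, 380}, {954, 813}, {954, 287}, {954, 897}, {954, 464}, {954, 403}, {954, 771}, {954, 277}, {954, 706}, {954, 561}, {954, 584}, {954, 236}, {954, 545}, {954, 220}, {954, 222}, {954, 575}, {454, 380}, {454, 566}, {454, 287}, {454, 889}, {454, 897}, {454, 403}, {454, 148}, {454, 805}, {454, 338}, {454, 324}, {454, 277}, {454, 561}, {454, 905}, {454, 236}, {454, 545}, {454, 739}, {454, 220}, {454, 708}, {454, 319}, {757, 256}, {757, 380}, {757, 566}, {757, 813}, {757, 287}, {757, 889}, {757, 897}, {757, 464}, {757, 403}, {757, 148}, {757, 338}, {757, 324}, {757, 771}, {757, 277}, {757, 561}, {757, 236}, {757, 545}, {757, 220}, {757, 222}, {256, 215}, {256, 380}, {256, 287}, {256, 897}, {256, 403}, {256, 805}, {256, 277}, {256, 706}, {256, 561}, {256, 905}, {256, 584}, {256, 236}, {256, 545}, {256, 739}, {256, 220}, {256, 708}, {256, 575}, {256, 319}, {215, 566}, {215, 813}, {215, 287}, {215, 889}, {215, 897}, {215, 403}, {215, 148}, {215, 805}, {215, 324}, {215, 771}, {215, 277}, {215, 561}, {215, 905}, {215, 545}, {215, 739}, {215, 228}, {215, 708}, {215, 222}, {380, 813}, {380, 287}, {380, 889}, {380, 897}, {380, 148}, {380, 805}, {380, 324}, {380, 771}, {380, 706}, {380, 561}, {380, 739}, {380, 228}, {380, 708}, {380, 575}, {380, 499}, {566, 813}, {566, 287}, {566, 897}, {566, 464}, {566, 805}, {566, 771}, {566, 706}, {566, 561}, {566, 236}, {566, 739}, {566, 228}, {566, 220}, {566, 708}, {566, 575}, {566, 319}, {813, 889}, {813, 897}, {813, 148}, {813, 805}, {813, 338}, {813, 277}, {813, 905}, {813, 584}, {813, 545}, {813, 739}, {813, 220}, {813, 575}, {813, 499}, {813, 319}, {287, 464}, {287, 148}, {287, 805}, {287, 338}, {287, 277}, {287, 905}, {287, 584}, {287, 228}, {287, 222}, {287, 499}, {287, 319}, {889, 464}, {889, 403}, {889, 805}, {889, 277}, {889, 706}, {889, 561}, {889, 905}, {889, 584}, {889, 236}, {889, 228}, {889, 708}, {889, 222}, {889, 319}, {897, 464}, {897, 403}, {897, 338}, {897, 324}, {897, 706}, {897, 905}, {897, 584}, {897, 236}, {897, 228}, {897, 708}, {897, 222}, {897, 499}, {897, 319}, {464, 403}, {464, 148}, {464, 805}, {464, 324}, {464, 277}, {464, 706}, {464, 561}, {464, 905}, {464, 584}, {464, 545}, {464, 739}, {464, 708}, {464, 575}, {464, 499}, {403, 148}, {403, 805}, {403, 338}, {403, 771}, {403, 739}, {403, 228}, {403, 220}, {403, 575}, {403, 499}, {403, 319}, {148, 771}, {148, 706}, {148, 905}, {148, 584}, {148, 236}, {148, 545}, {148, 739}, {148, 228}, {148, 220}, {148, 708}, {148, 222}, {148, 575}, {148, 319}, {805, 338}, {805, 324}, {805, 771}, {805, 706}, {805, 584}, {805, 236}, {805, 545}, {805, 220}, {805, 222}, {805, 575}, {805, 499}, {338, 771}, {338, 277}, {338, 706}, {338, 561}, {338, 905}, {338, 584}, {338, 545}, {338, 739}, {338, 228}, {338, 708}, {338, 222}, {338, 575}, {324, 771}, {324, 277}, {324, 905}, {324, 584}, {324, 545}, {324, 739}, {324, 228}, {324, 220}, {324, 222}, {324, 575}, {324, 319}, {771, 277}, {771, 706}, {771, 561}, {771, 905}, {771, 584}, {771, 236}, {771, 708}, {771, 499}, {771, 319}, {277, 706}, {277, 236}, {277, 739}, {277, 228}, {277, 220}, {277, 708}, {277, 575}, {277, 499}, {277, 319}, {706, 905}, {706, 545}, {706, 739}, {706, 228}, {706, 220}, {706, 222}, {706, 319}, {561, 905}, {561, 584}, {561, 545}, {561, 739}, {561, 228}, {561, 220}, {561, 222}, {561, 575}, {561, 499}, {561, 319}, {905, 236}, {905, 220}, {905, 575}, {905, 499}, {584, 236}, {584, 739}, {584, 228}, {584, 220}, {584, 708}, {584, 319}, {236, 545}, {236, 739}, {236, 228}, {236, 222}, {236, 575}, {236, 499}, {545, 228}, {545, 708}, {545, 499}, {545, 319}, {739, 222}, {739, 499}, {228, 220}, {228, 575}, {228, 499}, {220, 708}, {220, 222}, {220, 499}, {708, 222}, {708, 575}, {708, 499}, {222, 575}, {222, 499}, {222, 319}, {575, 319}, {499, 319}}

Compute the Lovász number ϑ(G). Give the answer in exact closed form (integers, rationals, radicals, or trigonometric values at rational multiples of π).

8

deg(954) = 21; N(954) = {348, 878, 633, 454, 215, 380, 813, 287, 897, 464, 403, 771, 277, 706, 561, 584, 236, 545, 220, 222, 575}.
N(338) = {348, 878, 454, 757, 813, 287, 897, 403, 805, 771, 277, 706, 561, 905, 584, 545, 739, 228, 708, 222, 575}, |N(338)| = 21.
deg(228) = 21; N(228) = {348, 633, 215, 380, 566, 287, 889, 897, 403, 148, 338, 324, 277, 706, 561, 584, 236, 545, 220, 575, 499}.
deg(148) = 21; N(148) = {454, 757, 215, 380, 813, 287, 464, 403, 771, 706, 905, 584, 236, 545, 739, 228, 220, 708, 222, 575, 319}.
G on 36 vertices is 21-regular; Kneser-type, 2-subsets of [9].
The 3 distinct eigenvalues: [21.0, 1.0, -6.0].
ϑ = −N·λ_min/(λ_max−λ_min) = −36·(-6)/(21−(-6)) = 8.
≈ 8.00000000 (to 8 d.p.).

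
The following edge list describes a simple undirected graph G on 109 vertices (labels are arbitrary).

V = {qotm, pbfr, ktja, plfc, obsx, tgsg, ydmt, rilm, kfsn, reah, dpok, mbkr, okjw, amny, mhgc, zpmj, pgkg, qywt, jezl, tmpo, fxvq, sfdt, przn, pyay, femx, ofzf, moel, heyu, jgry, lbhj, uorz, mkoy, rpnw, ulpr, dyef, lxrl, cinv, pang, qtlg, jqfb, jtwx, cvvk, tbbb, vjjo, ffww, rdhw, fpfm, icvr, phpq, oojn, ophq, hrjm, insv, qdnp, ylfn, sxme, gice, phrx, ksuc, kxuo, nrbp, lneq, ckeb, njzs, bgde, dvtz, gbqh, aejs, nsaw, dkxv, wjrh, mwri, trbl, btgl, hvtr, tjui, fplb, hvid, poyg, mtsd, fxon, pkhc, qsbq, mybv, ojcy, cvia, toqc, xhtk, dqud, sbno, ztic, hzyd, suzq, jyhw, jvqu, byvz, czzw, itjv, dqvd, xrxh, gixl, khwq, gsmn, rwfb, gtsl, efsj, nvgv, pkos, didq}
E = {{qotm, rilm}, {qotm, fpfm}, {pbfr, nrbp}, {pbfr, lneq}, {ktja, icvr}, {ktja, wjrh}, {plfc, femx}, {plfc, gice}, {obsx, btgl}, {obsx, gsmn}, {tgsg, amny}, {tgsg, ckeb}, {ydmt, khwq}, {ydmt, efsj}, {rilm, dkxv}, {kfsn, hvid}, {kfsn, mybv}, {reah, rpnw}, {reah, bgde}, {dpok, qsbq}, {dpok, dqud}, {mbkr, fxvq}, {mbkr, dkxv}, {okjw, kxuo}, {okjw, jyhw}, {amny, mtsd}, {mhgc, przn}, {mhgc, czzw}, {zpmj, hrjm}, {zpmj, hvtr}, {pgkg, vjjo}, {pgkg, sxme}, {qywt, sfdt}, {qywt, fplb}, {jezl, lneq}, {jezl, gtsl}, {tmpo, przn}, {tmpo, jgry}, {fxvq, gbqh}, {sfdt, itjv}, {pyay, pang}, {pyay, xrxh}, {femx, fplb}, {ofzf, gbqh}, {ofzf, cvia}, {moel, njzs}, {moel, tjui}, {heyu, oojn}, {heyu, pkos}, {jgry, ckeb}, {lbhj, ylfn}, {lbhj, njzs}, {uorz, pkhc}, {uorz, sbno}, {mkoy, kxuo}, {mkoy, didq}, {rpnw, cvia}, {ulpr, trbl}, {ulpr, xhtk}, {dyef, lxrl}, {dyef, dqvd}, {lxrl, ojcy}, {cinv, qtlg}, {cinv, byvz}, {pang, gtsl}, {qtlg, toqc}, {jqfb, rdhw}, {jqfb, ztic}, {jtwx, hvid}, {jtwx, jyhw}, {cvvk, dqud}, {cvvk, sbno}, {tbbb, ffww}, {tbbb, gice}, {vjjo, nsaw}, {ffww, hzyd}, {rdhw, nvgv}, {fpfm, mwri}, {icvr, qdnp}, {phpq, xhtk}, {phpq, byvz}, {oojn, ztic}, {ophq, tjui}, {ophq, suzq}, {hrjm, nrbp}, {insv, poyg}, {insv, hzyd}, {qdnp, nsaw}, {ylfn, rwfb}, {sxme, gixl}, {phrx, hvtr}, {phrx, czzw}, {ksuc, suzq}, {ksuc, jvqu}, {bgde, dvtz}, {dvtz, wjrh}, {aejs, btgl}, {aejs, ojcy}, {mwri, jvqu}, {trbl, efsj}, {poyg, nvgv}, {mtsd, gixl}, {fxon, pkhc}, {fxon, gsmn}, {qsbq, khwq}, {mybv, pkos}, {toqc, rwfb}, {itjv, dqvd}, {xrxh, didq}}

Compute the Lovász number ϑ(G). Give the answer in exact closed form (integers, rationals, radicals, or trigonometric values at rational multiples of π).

109*cos(pi/109)/(cos(pi/109) + 1)

deg(ylfn) = 2; N(ylfn) = {lbhj, rwfb}.
N(qdnp) = {icvr, nsaw}, |N(qdnp)| = 2.
Vertex mwri has 2 neighbors: fpfm, jvqu.
deg(ulpr) = 2; N(ulpr) = {trbl, xhtk}.
Regular of degree 2 on 109 vertices: connected 2-regular on 109 ⇒ C_{109}.
A has 55 distinct eigenvalues ≈ [2.0, 1.9967, 1.9867, 1.9702, 1.9471, 1.9175, 1.8816, 1.8394, 1.7911, 1.7368, 1.6768, 1.6112, 1.5403, 1.4642, 1.3833, 1.2978, 1.208, 1.1141, 1.0166, 0.9157, 0.8117, 0.7051, 0.5961, 0.4851, 0.3725, 0.2587, 0.144, 0.0288, -0.0864, -0.2014, -0.3157, -0.429, -0.5408, -0.6508, -0.7587, -0.8641, -0.9665, -1.0658, -1.1615, -1.2534, -1.3411, -1.4244, -1.5029, -1.5764, -1.6447, -1.7075, -1.7647, -1.816, -1.8612, -1.9003, -1.9331, -1.9594, -1.9793, -1.9925, -1.9992].
λ_max=2, λ_min=-2*cos(pi/109); ϑ = −109·λ_min/(λ_max−λ_min) = 109*cos(pi/109)/(cos(pi/109) + 1).
Numerically 54.488680.
Lovász sandwich 54 ≤ 109*cos(pi/109)/(cos(pi/109) + 1) ≤ 55: both strict.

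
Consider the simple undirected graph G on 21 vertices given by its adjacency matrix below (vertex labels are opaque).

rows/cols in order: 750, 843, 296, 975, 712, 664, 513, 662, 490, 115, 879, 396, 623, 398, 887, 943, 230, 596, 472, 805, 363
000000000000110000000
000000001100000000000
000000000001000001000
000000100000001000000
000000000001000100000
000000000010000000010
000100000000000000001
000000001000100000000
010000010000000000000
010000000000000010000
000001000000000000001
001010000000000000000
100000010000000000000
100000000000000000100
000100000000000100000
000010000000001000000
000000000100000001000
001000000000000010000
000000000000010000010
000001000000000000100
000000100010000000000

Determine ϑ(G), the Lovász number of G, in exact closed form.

21*cos(pi/21)/(cos(pi/21) + 1)

deg(664) = 2; N(664) = {879, 805}.
N(805) = {664, 472}, |N(805)| = 2.
N(490) = {843, 662}, |N(490)| = 2.
Vertex 115 has 2 neighbors: 843, 230.
G on 21 vertices is 2-regular; the odd cycle C_{21}.
Distinct eigenvalues (to 6 d.p.): [2.0, 1.911146, 1.652478, 1.24698, 0.730682, 0.14946, -0.445042, -1.0, -1.466104, -1.801938, -1.977662].
With N=21: ϑ(G) = 21·(-(-1)*2*cos(pi/21))/(2−(-2*cos(pi/21))) = 21*cos(pi/21)/(cos(pi/21) + 1).
ϑ(G) ≈ 10.441032529.
α=10, χ(Ḡ)=11; ϑ=21*cos(pi/21)/(cos(pi/21) + 1) lies between (both strict).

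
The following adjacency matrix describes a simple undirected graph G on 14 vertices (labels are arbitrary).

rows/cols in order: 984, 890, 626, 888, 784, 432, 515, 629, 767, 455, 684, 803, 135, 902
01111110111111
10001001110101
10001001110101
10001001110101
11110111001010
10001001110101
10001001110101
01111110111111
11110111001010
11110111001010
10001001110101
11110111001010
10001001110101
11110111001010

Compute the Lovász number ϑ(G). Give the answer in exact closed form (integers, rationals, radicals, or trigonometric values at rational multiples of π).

7

N(629) = {890, 626, 888, 784, 432, 515, 767, 455, 684, 803, 135, 902}, |N(629)| = 12.
N(767) = {984, 890, 626, 888, 432, 515, 629, 684, 135}, |N(767)| = 9.
deg(803) = 9; N(803) = {984, 890, 626, 888, 432, 515, 629, 684, 135}.
N(684) = {984, 784, 629, 767, 455, 803, 902}, |N(684)| = 7.
K_{7,5,2} (perfect); ϑ(G) = α(G) = max{7,5,2} = 7.
= 7.0000000… (decimal).
7 ≤ 7 ≤ 7: collapsed.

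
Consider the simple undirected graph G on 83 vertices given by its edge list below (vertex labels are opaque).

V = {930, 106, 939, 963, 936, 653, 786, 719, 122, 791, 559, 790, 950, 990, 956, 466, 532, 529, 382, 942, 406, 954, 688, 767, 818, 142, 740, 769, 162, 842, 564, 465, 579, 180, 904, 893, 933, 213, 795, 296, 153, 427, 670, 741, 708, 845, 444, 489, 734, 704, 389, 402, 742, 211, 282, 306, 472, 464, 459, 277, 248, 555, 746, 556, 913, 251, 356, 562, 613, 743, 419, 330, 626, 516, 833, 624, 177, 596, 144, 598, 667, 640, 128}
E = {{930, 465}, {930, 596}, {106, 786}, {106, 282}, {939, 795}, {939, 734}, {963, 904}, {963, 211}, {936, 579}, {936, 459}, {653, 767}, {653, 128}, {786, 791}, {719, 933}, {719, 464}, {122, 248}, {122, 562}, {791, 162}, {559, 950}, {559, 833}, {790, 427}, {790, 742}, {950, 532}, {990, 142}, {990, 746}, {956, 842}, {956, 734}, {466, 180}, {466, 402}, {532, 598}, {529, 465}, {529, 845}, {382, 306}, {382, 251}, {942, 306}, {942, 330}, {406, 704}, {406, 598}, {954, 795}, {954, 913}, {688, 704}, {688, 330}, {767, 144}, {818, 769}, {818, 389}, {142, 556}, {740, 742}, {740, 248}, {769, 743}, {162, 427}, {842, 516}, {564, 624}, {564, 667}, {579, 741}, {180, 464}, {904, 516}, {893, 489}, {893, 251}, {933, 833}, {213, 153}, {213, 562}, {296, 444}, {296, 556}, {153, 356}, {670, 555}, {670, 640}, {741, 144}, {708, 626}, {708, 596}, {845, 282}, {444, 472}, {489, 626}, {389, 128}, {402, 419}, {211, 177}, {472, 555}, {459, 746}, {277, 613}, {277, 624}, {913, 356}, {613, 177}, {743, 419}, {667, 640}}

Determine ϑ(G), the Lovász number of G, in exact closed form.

83*cos(pi/83)/(cos(pi/83) + 1)

Vertex 845 has 2 neighbors: 529, 282.
N(743) = {769, 419}, |N(743)| = 2.
deg(559) = 2; N(559) = {950, 833}.
Vertex 956 has 2 neighbors: 842, 734.
83-vertex 2-regular graph: a single 83-cycle (edge-transitive).
spec(A) ≈ [2.0, 1.9943, 1.9771, 1.9486, 1.909, 1.8584, 1.7972, 1.7257, 1.6443, 1.5535, 1.4538, 1.3457, 1.23, 1.1072, 0.9781, 0.8433, 0.7038, 0.5602, 0.4134, 0.2642, 0.1135, -0.0378, -0.189, -0.339, -0.4871, -0.6324, -0.7741, -0.9114, -1.0434, -1.1694, -1.2888, -1.4008, -1.5047, -1.6001, -1.6862, -1.7627, -1.8291, -1.8851, -1.9302, -1.9643, -1.9871, -1.9986] (distinct, 4 d.p.).
λ_max=2, λ_min=-2*cos(pi/83); ϑ = −83·λ_min/(λ_max−λ_min) = 83*cos(pi/83)/(cos(pi/83) + 1).
≈ 41.485132588 (to 9 d.p.).
41 ≤ 83*cos(pi/83)/(cos(pi/83) + 1) ≤ 42: both strict.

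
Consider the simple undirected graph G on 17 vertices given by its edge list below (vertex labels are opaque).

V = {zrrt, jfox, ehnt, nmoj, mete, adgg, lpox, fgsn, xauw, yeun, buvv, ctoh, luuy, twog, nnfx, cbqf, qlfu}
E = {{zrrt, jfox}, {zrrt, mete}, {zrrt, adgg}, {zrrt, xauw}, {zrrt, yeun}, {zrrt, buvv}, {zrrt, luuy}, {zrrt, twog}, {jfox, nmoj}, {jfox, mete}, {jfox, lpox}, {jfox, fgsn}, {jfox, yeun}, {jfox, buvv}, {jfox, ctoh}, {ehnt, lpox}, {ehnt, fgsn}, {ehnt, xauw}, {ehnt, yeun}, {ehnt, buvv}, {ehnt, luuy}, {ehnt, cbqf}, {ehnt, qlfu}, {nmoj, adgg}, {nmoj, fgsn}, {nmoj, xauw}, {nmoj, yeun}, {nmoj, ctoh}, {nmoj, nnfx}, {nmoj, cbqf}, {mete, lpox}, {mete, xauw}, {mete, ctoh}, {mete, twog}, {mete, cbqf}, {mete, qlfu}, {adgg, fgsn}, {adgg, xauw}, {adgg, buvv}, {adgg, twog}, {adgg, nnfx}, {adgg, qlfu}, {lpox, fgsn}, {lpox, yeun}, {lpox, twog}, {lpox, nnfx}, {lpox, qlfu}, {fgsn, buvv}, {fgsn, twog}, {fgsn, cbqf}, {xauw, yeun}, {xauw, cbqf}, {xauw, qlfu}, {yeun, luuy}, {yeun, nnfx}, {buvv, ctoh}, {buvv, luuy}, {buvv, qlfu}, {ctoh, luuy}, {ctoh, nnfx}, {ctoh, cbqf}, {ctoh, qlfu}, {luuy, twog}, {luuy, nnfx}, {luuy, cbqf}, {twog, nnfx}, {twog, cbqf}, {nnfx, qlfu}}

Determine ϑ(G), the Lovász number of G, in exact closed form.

deg(lpox) = 8; N(lpox) = {jfox, ehnt, mete, fgsn, yeun, twog, nnfx, qlfu}.
N(fgsn) = {jfox, ehnt, nmoj, adgg, lpox, buvv, twog, cbqf}, |N(fgsn)| = 8.
Vertex jfox has 8 neighbors: zrrt, nmoj, mete, lpox, fgsn, yeun, buvv, ctoh.
Vertex qlfu has 8 neighbors: ehnt, mete, adgg, lpox, xauw, buvv, ctoh, nnfx.
Every vertex has degree 8 (N=17); strongly regular (17,8,3,4).
spec(A) ≈ [8.0, 1.562, -2.562] (distinct, 3 d.p.).
λ_max=8, λ_min=-sqrt(17)/2 - 1/2; ϑ = −17·λ_min/(λ_max−λ_min) = sqrt(17).
= 4.123106… (decimal).

sqrt(17)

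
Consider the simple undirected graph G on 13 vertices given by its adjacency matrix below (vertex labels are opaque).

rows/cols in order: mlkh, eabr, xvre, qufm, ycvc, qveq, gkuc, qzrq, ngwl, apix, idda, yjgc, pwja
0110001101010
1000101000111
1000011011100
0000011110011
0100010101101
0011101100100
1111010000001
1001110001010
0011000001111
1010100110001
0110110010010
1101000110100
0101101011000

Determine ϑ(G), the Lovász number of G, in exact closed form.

Vertex qveq has 6 neighbors: xvre, qufm, ycvc, gkuc, qzrq, idda.
N(qufm) = {qveq, gkuc, qzrq, ngwl, yjgc, pwja}, |N(qufm)| = 6.
deg(gkuc) = 6; N(gkuc) = {mlkh, eabr, xvre, qufm, qveq, pwja}.
deg(eabr) = 6; N(eabr) = {mlkh, ycvc, gkuc, idda, yjgc, pwja}.
13-vertex 6-regular graph: Paley(13): SR with (k,λ,μ)=(6,2,3).
The 3 distinct eigenvalues: [6.0, 1.3028, -2.3028].
Lovász (edge-transitive): ϑ = −13·(-sqrt(13)/2 - 1/2)/((6)−(-sqrt(13)/2 - 1/2)) = sqrt(13).
Numerically 3.60555.

sqrt(13)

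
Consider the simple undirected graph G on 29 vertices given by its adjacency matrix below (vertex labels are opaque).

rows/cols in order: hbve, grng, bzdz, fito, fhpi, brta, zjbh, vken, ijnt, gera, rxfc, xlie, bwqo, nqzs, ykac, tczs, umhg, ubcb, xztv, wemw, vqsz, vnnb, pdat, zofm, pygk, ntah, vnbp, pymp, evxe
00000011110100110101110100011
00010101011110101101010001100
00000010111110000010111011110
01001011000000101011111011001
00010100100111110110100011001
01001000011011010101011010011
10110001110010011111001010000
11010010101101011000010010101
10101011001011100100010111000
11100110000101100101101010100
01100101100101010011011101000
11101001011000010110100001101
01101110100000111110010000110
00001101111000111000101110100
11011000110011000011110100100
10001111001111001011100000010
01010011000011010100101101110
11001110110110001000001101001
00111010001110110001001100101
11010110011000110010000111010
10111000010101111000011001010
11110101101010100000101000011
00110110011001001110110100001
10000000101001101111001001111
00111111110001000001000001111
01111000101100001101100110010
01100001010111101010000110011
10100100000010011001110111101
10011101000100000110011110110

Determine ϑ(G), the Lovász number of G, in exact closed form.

Vertex xlie has 14 neighbors: hbve, grng, bzdz, fhpi, vken, gera, rxfc, tczs, ubcb, xztv, vqsz, ntah, vnbp, evxe.
deg(gera) = 14; N(gera) = {hbve, grng, bzdz, brta, zjbh, xlie, nqzs, ykac, ubcb, wemw, vqsz, pdat, pygk, vnbp}.
deg(pdat) = 14; N(pdat) = {bzdz, fito, brta, zjbh, gera, rxfc, nqzs, umhg, ubcb, xztv, vqsz, vnnb, zofm, evxe}.
N(zjbh) = {hbve, bzdz, fito, vken, ijnt, gera, bwqo, tczs, umhg, ubcb, xztv, wemw, pdat, pygk}, |N(zjbh)| = 14.
Every vertex has degree 14 (N=29); SR(29,14,6,7) — a Paley graph.
The 3 distinct eigenvalues: [14.0, 2.192582, -3.192582].
With N=29: ϑ(G) = 29·(-(-sqrt(29)/2 - 1/2))/(14−(-sqrt(29)/2 - 1/2)) = sqrt(29).
≈ 5.385164807 (to 9 d.p.).

sqrt(29)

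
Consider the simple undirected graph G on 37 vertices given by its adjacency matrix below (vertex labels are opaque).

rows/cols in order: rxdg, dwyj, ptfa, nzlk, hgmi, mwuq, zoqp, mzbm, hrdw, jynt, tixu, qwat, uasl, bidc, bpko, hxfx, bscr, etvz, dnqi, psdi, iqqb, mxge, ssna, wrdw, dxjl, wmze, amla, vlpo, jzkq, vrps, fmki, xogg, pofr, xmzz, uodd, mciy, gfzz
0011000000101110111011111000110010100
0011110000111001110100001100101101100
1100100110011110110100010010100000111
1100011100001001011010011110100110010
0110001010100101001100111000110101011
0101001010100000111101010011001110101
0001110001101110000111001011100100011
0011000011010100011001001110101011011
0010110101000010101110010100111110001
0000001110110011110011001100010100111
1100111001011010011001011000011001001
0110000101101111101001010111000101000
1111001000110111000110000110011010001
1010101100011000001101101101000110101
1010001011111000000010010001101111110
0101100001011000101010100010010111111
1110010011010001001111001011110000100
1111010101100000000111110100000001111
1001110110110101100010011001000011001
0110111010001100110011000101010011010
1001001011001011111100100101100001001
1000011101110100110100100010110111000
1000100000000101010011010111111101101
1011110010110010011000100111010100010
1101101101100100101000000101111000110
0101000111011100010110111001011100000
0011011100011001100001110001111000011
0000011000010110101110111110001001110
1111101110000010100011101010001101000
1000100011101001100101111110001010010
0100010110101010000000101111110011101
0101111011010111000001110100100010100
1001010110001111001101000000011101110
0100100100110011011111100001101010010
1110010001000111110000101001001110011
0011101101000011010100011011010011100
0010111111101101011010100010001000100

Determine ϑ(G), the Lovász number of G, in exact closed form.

sqrt(37)

Vertex bscr has 18 neighbors: rxdg, dwyj, ptfa, mwuq, hrdw, jynt, qwat, hxfx, dnqi, psdi, iqqb, mxge, dxjl, amla, vlpo, jzkq, vrps, uodd.
N(qwat) = {dwyj, ptfa, mzbm, jynt, tixu, uasl, bidc, bpko, hxfx, bscr, dnqi, mxge, wrdw, wmze, amla, vlpo, xogg, xmzz}, |N(qwat)| = 18.
N(mciy) = {ptfa, nzlk, hgmi, zoqp, mzbm, jynt, bpko, hxfx, etvz, psdi, wrdw, dxjl, amla, vlpo, vrps, pofr, xmzz, uodd}, |N(mciy)| = 18.
deg(xmzz) = 18; N(xmzz) = {dwyj, hgmi, mzbm, tixu, qwat, bpko, hxfx, etvz, dnqi, psdi, iqqb, mxge, ssna, vlpo, jzkq, fmki, pofr, mciy}.
18-regular, N=37; Paley(37): SR with (k,λ,μ)=(18,8,9).
A has 3 distinct eigenvalues ≈ [18.0, 2.5414, -3.5414].
λ_max=18, λ_min=-sqrt(37)/2 - 1/2; ϑ = −37·λ_min/(λ_max−λ_min) = sqrt(37).
≈ 6.08276253 (to 8 d.p.).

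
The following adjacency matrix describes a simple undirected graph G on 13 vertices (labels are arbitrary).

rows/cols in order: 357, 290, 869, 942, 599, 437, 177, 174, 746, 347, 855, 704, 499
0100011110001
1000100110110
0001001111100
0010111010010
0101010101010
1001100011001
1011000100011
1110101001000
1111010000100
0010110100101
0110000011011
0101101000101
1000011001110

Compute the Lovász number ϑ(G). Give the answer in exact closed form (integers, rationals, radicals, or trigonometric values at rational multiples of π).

sqrt(13)

deg(942) = 6; N(942) = {869, 599, 437, 177, 746, 704}.
Vertex 290 has 6 neighbors: 357, 599, 174, 746, 855, 704.
N(746) = {357, 290, 869, 942, 437, 855}, |N(746)| = 6.
deg(704) = 6; N(704) = {290, 942, 599, 177, 855, 499}.
Every vertex has degree 6 (N=13); SR(13,6,2,3) — a Paley graph.
A has 3 distinct eigenvalues ≈ [6.0, 1.302776, -2.302776].
λ_max=6, λ_min=-sqrt(13)/2 - 1/2; ϑ = −13·λ_min/(λ_max−λ_min) = sqrt(13).
≈ 3.60555 (to 5 d.p.).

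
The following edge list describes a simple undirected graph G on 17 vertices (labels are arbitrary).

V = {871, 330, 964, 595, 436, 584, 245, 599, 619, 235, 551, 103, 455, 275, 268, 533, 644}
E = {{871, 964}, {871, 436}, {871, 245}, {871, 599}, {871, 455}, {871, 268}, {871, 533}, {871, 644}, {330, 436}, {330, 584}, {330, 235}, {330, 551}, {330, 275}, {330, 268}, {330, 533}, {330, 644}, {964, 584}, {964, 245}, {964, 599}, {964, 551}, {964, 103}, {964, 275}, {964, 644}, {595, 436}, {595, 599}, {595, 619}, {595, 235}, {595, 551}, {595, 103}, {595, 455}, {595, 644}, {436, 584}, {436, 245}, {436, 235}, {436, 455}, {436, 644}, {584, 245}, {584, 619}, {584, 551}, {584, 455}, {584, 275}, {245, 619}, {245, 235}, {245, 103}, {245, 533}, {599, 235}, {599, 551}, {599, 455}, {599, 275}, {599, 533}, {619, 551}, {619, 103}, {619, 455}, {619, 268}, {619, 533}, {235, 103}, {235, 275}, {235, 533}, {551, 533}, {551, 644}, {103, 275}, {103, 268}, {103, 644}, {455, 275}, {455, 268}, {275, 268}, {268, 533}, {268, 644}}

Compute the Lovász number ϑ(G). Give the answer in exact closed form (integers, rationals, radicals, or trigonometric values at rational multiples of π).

N(330) = {436, 584, 235, 551, 275, 268, 533, 644}, |N(330)| = 8.
deg(436) = 8; N(436) = {871, 330, 595, 584, 245, 235, 455, 644}.
Vertex 964 has 8 neighbors: 871, 584, 245, 599, 551, 103, 275, 644.
deg(275) = 8; N(275) = {330, 964, 584, 599, 235, 103, 455, 268}.
Every vertex has degree 8 (N=17); strongly regular (17,8,3,4).
Distinct eigenvalues (to 4 d.p.): [8.0, 1.5616, -2.5616].
ϑ = −N·λ_min/(λ_max−λ_min) = −17·(-sqrt(17)/2 - 1/2)/(8−(-sqrt(17)/2 - 1/2)) = sqrt(17).
ϑ(G) ≈ 4.1231056.

sqrt(17)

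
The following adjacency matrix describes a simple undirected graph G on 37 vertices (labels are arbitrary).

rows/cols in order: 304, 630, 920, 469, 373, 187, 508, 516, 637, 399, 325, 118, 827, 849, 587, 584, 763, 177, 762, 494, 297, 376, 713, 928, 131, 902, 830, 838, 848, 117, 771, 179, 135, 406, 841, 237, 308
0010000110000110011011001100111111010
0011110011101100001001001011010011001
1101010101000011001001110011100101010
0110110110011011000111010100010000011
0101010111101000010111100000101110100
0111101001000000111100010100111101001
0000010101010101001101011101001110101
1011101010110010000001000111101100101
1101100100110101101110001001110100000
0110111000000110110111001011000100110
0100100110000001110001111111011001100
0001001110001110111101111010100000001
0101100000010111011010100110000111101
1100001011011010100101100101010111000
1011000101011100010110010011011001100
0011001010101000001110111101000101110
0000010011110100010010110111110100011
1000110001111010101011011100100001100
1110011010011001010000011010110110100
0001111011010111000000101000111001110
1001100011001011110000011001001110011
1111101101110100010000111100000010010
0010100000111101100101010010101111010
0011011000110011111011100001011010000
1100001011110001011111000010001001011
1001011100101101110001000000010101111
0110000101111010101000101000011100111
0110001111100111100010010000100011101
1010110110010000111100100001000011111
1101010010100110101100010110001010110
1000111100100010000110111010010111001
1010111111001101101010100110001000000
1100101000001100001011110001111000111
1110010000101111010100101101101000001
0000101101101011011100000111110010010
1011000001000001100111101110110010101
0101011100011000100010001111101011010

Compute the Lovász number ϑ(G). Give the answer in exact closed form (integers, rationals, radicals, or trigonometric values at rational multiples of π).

sqrt(37)

N(762) = {304, 630, 920, 187, 508, 637, 118, 827, 584, 177, 928, 131, 830, 848, 117, 179, 135, 841}, |N(762)| = 18.
Vertex 928 has 18 neighbors: 920, 469, 187, 508, 325, 118, 587, 584, 763, 177, 762, 297, 376, 713, 838, 117, 771, 135.
N(838) = {630, 920, 508, 516, 637, 399, 325, 849, 587, 584, 763, 297, 928, 848, 135, 406, 841, 308}, |N(838)| = 18.
Vertex 763 has 18 neighbors: 187, 637, 399, 325, 118, 849, 177, 297, 713, 928, 902, 830, 838, 848, 117, 179, 237, 308.
Regular of degree 18 on 37 vertices: Paley(37): SR with (k,λ,μ)=(18,8,9).
Distinct eigenvalues (to 4 d.p.): [18.0, 2.5414, -3.5414].
−37·(-sqrt(37)/2 - 1/2) / ((18)−(-sqrt(37)/2 - 1/2)) = sqrt(37) = ϑ(G).
Numerically 6.082762530.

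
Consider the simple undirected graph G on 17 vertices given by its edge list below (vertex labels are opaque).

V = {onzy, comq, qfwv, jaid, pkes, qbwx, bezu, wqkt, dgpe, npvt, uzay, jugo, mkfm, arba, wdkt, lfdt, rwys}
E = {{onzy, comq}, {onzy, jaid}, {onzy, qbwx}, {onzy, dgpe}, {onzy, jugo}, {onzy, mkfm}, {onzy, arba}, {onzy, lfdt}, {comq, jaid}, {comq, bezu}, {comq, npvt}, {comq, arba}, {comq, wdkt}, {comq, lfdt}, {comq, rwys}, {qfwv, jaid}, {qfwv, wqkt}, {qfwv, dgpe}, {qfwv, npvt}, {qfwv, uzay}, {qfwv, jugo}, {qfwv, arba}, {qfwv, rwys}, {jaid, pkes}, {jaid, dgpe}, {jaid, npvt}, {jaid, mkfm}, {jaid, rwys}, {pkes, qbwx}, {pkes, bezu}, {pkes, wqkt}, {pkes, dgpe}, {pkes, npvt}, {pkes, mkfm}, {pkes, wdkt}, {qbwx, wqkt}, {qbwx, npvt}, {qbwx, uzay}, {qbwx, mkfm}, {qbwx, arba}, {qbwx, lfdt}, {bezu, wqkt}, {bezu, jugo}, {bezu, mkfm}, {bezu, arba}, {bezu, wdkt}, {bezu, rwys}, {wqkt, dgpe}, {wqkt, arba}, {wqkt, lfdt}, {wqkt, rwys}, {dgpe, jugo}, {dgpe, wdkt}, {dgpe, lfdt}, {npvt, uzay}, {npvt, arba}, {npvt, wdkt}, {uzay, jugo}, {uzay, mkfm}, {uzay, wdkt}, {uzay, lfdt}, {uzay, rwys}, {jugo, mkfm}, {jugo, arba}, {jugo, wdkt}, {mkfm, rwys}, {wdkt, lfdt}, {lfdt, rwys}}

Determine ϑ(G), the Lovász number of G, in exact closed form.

deg(bezu) = 8; N(bezu) = {comq, pkes, wqkt, jugo, mkfm, arba, wdkt, rwys}.
N(dgpe) = {onzy, qfwv, jaid, pkes, wqkt, jugo, wdkt, lfdt}, |N(dgpe)| = 8.
deg(onzy) = 8; N(onzy) = {comq, jaid, qbwx, dgpe, jugo, mkfm, arba, lfdt}.
Vertex lfdt has 8 neighbors: onzy, comq, qbwx, wqkt, dgpe, uzay, wdkt, rwys.
G on 17 vertices is 8-regular; SR(17,8,3,4) — a Paley graph.
A has 3 distinct eigenvalues ≈ [8.0, 1.561553, -2.561553].
Lovász (edge-transitive): ϑ = −17·(-sqrt(17)/2 - 1/2)/((8)−(-sqrt(17)/2 - 1/2)) = sqrt(17).
Numerically 4.1231.

sqrt(17)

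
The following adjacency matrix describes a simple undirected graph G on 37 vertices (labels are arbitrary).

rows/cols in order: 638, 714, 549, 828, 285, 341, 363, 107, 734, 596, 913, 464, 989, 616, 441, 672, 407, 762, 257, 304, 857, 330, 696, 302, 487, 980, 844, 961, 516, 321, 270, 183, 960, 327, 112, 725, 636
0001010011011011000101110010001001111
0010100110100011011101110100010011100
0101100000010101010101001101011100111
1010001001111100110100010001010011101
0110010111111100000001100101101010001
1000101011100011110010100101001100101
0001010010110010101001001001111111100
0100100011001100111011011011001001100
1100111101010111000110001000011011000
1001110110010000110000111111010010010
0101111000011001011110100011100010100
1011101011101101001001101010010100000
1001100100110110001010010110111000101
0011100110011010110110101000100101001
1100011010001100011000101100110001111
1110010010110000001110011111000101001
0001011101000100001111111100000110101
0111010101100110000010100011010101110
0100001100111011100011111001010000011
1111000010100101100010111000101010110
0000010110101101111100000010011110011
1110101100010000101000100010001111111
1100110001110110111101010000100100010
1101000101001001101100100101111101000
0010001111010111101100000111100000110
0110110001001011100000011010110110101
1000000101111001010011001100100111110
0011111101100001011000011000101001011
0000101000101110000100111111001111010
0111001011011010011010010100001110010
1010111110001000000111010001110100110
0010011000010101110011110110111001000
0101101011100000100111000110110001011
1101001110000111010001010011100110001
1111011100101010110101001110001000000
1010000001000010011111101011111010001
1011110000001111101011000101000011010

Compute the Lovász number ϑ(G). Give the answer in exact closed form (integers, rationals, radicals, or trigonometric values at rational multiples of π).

sqrt(37)

deg(857) = 18; N(857) = {341, 107, 734, 913, 989, 616, 672, 407, 762, 257, 304, 844, 321, 270, 183, 960, 725, 636}.
Vertex 913 has 18 neighbors: 714, 828, 285, 341, 363, 464, 989, 672, 762, 257, 304, 857, 696, 844, 961, 516, 960, 112.
Vertex 341 has 18 neighbors: 638, 285, 363, 734, 596, 913, 441, 672, 407, 762, 857, 696, 980, 961, 270, 183, 112, 636.
Vertex 960 has 18 neighbors: 714, 828, 285, 363, 734, 596, 913, 407, 304, 857, 330, 980, 844, 516, 321, 327, 725, 636.
Regular of degree 18 on 37 vertices: strongly regular (37,18,8,9).
The 3 distinct eigenvalues: [18.0, 2.54138, -3.54138].
ϑ = −N·λ_min/(λ_max−λ_min) = −37·(-sqrt(37)/2 - 1/2)/(18−(-sqrt(37)/2 - 1/2)) = sqrt(37).
ϑ(G) ≈ 6.0828.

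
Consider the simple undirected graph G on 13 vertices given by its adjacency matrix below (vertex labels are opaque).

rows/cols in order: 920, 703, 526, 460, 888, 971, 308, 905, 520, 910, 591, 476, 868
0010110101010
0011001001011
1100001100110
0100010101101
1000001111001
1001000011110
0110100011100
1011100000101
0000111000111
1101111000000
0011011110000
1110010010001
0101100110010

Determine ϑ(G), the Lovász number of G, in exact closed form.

sqrt(13)

Vertex 520 has 6 neighbors: 888, 971, 308, 591, 476, 868.
Vertex 888 has 6 neighbors: 920, 308, 905, 520, 910, 868.
Vertex 868 has 6 neighbors: 703, 460, 888, 905, 520, 476.
deg(703) = 6; N(703) = {526, 460, 308, 910, 476, 868}.
6-regular, N=13; strongly regular (13,6,2,3).
Distinct eigenvalues (to 4 d.p.): [6.0, 1.3028, -2.3028].
Lovász (edge-transitive): ϑ = −13·(-sqrt(13)/2 - 1/2)/((6)−(-sqrt(13)/2 - 1/2)) = sqrt(13).
≈ 3.60555 (to 5 d.p.).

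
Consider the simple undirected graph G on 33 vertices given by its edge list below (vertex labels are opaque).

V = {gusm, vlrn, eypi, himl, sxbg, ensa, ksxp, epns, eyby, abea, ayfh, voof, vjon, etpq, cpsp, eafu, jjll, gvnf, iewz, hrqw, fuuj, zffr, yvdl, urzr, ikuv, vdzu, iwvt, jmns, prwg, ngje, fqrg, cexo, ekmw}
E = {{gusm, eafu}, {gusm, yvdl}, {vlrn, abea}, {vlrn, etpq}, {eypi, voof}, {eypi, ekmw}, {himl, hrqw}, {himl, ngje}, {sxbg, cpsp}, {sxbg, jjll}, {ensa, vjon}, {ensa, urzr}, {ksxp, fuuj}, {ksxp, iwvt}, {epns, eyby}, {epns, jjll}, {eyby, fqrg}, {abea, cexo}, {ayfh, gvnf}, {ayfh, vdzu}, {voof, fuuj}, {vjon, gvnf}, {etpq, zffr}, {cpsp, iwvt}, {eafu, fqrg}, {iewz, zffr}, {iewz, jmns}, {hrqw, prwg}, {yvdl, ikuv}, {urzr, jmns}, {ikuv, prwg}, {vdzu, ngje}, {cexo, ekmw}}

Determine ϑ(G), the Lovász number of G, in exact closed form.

Vertex voof has 2 neighbors: eypi, fuuj.
N(vlrn) = {abea, etpq}, |N(vlrn)| = 2.
Vertex hrqw has 2 neighbors: himl, prwg.
Vertex vdzu has 2 neighbors: ayfh, ngje.
G on 33 vertices is 2-regular; a single 33-cycle (edge-transitive).
The 17 distinct eigenvalues: [2.0, 1.9639, 1.8567, 1.6825, 1.4475, 1.1601, 0.8308, 0.4715, 0.0952, -0.2846, -0.6541, -1.0, -1.3097, -1.5721, -1.7777, -1.919, -1.9909].
Lovász (edge-transitive): ϑ = −33·(-2*cos(pi/33))/((2)−(-2*cos(pi/33))) = 33*cos(pi/33)/(cos(pi/33) + 1).
≈ 16.46255859 (to 8 d.p.).
Check 16 ≤ 33*cos(pi/33)/(cos(pi/33) + 1) ≤ 17: both strict.

33*cos(pi/33)/(cos(pi/33) + 1)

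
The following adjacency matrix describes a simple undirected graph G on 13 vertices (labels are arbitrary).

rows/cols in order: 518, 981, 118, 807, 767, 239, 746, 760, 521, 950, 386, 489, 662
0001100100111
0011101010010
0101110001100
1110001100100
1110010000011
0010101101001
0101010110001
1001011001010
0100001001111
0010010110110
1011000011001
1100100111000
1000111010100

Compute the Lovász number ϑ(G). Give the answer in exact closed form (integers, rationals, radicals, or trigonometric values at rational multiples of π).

deg(386) = 6; N(386) = {518, 118, 807, 521, 950, 662}.
Vertex 662 has 6 neighbors: 518, 767, 239, 746, 521, 386.
deg(118) = 6; N(118) = {981, 807, 767, 239, 950, 386}.
N(489) = {518, 981, 767, 760, 521, 950}, |N(489)| = 6.
deg(v) = 6 for all v (|V|=13); SR(13,6,2,3) — a Paley graph.
Distinct eigenvalues (to 4 d.p.): [6.0, 1.3028, -2.3028].
ϑ = −N·λ_min/(λ_max−λ_min) = −13·(-sqrt(13)/2 - 1/2)/(6−(-sqrt(13)/2 - 1/2)) = sqrt(13).
ϑ(G) ≈ 3.6056.

sqrt(13)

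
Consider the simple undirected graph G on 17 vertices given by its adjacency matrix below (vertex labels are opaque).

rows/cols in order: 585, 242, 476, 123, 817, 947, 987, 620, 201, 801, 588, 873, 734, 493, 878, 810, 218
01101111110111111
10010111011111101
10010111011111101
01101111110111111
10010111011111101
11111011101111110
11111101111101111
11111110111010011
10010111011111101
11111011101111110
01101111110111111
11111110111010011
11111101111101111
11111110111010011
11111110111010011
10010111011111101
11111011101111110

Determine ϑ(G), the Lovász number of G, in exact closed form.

N(810) = {585, 123, 947, 987, 620, 801, 588, 873, 734, 493, 878, 218}, |N(810)| = 12.
N(476) = {585, 123, 947, 987, 620, 801, 588, 873, 734, 493, 878, 218}, |N(476)| = 12.
N(734) = {585, 242, 476, 123, 817, 947, 620, 201, 801, 588, 873, 493, 878, 810, 218}, |N(734)| = 15.
deg(123) = 14; N(123) = {242, 476, 817, 947, 987, 620, 201, 801, 873, 734, 493, 878, 810, 218}.
K_{5,4,3,3,2} (perfect); ϑ(G) = α(G) = max{5,4,3,3,2} = 5.
ϑ(G) ≈ 5.00000.
Lovász sandwich 5 ≤ 5 ≤ 5: collapsed.

5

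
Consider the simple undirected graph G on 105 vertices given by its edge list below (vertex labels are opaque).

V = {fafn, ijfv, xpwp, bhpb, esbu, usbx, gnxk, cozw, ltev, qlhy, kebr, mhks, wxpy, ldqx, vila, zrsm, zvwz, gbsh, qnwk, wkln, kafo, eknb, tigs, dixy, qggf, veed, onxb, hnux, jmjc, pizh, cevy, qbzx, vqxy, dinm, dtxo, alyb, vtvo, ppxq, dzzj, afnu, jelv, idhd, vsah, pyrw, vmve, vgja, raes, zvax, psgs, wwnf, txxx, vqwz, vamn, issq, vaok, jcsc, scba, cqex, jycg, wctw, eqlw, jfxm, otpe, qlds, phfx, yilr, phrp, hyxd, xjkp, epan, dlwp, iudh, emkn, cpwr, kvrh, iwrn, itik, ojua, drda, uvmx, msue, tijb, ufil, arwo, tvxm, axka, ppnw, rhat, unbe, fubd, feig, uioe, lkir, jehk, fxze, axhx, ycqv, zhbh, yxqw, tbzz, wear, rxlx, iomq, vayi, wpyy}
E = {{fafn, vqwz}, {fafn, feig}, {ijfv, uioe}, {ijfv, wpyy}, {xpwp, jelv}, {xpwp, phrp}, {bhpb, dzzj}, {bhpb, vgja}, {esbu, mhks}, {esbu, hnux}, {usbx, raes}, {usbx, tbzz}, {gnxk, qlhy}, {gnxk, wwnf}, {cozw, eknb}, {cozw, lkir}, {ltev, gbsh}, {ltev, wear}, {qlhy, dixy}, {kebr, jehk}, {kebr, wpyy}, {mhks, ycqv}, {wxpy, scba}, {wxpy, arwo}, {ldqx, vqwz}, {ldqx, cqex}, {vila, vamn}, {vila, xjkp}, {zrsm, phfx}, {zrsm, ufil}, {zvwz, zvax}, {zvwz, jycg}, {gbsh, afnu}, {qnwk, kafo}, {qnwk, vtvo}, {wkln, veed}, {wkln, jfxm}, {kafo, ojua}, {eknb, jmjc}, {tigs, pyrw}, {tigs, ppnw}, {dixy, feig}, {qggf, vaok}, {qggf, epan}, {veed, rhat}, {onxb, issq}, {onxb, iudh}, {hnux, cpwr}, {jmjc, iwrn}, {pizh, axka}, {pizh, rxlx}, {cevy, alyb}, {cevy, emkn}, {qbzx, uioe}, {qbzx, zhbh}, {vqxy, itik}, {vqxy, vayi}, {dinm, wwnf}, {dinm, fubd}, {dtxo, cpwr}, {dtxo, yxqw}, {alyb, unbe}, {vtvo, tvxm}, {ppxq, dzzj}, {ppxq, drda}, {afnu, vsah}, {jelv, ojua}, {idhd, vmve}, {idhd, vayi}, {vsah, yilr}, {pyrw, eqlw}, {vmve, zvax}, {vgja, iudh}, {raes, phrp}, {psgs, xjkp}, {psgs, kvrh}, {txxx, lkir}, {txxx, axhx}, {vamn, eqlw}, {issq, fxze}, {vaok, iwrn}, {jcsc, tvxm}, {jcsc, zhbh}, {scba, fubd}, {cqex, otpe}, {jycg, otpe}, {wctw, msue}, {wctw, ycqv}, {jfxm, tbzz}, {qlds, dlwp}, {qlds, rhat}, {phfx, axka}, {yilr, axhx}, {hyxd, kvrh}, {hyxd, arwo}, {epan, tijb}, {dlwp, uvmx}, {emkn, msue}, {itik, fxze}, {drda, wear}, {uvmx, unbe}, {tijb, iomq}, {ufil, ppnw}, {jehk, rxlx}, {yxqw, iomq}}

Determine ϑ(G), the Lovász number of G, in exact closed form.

deg(qlds) = 2; N(qlds) = {dlwp, rhat}.
Vertex scba has 2 neighbors: wxpy, fubd.
deg(zvwz) = 2; N(zvwz) = {zvax, jycg}.
N(ijfv) = {uioe, wpyy}, |N(ijfv)| = 2.
105-vertex 2-regular graph: connected 2-regular on 105 ⇒ C_{105}.
spec(A) ≈ [2.0, 1.996, 1.986, 1.968, 1.943, 1.911, 1.872, 1.827, 1.775, 1.717, 1.652, 1.582, 1.506, 1.425, 1.338, 1.247, 1.151, 1.051, 0.948, 0.841, 0.731, 0.618, 0.503, 0.387, 0.268, 0.149, 0.03, -0.09, -0.209, -0.328, -0.445, -0.561, -0.675, -0.786, -0.895, -1.0, -1.102, -1.2, -1.293, -1.382, -1.466, -1.545, -1.618, -1.685, -1.747, -1.802, -1.851, -1.893, -1.928, -1.956, -1.978, -1.992, -1.999] (distinct, 3 d.p.).
ϑ = −N·λ_min/(λ_max−λ_min) = −105·(-2*cos(pi/105))/(2−(-2*cos(pi/105))) = 105*cos(pi/105)/(cos(pi/105) + 1).
ϑ(G) ≈ 52.48824872.
Sandwich: α(G)=52 ≤ ϑ(G)=105*cos(pi/105)/(cos(pi/105) + 1) ≤ χ(Ḡ)=53 (both strict).

105*cos(pi/105)/(cos(pi/105) + 1)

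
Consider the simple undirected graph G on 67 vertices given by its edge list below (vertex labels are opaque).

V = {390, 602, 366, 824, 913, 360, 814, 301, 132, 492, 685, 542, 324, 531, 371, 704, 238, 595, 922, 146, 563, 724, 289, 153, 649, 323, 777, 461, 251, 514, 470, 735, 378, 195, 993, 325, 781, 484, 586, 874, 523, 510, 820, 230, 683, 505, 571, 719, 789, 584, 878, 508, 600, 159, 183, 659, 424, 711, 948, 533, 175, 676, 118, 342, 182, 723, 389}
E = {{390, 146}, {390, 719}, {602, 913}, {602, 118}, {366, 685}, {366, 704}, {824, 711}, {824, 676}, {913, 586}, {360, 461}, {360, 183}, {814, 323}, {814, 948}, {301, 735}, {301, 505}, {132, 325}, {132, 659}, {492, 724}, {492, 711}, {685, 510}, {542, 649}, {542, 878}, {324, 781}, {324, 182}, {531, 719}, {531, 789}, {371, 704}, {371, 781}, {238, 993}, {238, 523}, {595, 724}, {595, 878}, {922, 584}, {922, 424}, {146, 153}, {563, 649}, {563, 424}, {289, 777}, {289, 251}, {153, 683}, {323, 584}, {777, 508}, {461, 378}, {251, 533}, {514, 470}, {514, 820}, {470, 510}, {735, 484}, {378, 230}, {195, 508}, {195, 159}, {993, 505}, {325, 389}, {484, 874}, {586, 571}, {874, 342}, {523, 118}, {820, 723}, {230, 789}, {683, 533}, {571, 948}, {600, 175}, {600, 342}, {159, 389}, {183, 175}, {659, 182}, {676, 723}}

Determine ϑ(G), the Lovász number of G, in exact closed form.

67*cos(pi/67)/(cos(pi/67) + 1)

Vertex 563 has 2 neighbors: 649, 424.
Vertex 510 has 2 neighbors: 685, 470.
deg(360) = 2; N(360) = {461, 183}.
deg(195) = 2; N(195) = {508, 159}.
G on 67 vertices is 2-regular; connected 2-regular on 67 ⇒ C_{67}.
spec(A) ≈ [2.0, 1.9912, 1.9649, 1.9214, 1.8609, 1.7841, 1.6917, 1.5843, 1.4631, 1.3289, 1.1831, 1.0269, 0.8617, 0.6889, 0.5101, 0.3268, 0.1406, -0.0469, -0.2339, -0.4189, -0.6002, -0.7762, -0.9454, -1.1063, -1.2574, -1.3975, -1.5254, -1.6398, -1.7398, -1.8245, -1.8932, -1.9453, -1.9802, -1.9978] (distinct, 4 d.p.).
With N=67: ϑ(G) = 67·(-(-1)*2*cos(pi/67))/(2−(-2*cos(pi/67))) = 67*cos(pi/67)/(cos(pi/67) + 1).
Numerically 33.481579809.
Sandwich: α(G)=33 ≤ ϑ(G)=67*cos(pi/67)/(cos(pi/67) + 1) ≤ χ(Ḡ)=34 (both strict).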